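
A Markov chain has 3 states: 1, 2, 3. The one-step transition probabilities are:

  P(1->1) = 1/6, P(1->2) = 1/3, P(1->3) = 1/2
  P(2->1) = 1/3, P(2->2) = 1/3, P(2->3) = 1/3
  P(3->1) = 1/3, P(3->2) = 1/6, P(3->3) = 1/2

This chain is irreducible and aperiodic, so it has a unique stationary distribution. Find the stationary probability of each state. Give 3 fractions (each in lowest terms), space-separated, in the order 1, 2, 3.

The stationary distribution satisfies pi = pi * P, i.e.:
  pi_1 = 1/6*pi_1 + 1/3*pi_2 + 1/3*pi_3
  pi_2 = 1/3*pi_1 + 1/3*pi_2 + 1/6*pi_3
  pi_3 = 1/2*pi_1 + 1/3*pi_2 + 1/2*pi_3
with normalization: pi_1 + pi_2 + pi_3 = 1.

Using the first 2 balance equations plus normalization, the linear system A*pi = b is:
  [-5/6, 1/3, 1/3] . pi = 0
  [1/3, -2/3, 1/6] . pi = 0
  [1, 1, 1] . pi = 1

Solving yields:
  pi_1 = 2/7
  pi_2 = 9/35
  pi_3 = 16/35

Verification (pi * P):
  2/7*1/6 + 9/35*1/3 + 16/35*1/3 = 2/7 = pi_1  (ok)
  2/7*1/3 + 9/35*1/3 + 16/35*1/6 = 9/35 = pi_2  (ok)
  2/7*1/2 + 9/35*1/3 + 16/35*1/2 = 16/35 = pi_3  (ok)

Answer: 2/7 9/35 16/35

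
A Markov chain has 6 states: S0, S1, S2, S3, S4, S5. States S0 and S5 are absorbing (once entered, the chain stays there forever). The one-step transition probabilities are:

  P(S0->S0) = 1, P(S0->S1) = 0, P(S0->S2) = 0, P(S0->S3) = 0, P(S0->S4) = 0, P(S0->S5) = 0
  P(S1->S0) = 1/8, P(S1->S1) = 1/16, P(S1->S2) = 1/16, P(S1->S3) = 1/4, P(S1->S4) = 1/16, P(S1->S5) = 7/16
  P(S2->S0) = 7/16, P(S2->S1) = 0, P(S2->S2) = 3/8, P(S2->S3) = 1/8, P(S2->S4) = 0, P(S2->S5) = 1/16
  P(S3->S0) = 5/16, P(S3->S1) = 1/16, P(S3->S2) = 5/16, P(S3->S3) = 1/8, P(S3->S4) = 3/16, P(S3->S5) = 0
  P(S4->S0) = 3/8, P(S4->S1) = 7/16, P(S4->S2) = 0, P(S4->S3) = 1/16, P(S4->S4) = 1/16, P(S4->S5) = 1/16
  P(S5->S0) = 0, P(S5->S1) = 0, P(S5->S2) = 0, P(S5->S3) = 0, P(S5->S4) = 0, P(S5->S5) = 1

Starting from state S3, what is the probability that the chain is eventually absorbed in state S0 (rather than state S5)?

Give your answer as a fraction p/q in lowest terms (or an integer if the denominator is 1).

Answer: 11131/13184

Derivation:
Let a_i = P(absorbed in S0 | start in state i).
Boundary conditions: a_S0 = 1, a_S5 = 0.
For each transient state i, a_i = sum_j P(i->j) * a_j:
  a_S1 = 1/8*a_S0 + 1/16*a_S1 + 1/16*a_S2 + 1/4*a_S3 + 1/16*a_S4 + 7/16*a_S5
  a_S2 = 7/16*a_S0 + 0*a_S1 + 3/8*a_S2 + 1/8*a_S3 + 0*a_S4 + 1/16*a_S5
  a_S3 = 5/16*a_S0 + 1/16*a_S1 + 5/16*a_S2 + 1/8*a_S3 + 3/16*a_S4 + 0*a_S5
  a_S4 = 3/8*a_S0 + 7/16*a_S1 + 0*a_S2 + 1/16*a_S3 + 1/16*a_S4 + 1/16*a_S5

Substituting a_S0 = 1 and a_S5 = 0, rearrange to (I - Q) a = r where r[i] = P(i -> S0):
  [15/16, -1/16, -1/4, -1/16] . (a_S1, a_S2, a_S3, a_S4) = 1/8
  [0, 5/8, -1/8, 0] . (a_S1, a_S2, a_S3, a_S4) = 7/16
  [-1/16, -5/16, 7/8, -3/16] . (a_S1, a_S2, a_S3, a_S4) = 5/16
  [-7/16, 0, -1/16, 15/16] . (a_S1, a_S2, a_S3, a_S4) = 3/8

Solving yields:
  a_S1 = 95/206
  a_S2 = 11455/13184
  a_S3 = 11131/13184
  a_S4 = 8853/13184

Starting state is S3, so the absorption probability is a_S3 = 11131/13184.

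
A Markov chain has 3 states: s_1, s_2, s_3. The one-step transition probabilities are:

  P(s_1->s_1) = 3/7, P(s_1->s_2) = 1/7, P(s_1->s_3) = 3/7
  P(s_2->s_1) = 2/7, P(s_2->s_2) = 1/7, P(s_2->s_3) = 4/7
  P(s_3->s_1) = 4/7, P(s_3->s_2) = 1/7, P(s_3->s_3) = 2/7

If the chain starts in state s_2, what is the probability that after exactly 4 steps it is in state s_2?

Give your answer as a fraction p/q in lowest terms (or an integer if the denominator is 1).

Computing P^4 by repeated multiplication:
P^1 =
  s_1: [3/7, 1/7, 3/7]
  s_2: [2/7, 1/7, 4/7]
  s_3: [4/7, 1/7, 2/7]
P^2 =
  s_1: [23/49, 1/7, 19/49]
  s_2: [24/49, 1/7, 18/49]
  s_3: [22/49, 1/7, 20/49]
P^3 =
  s_1: [159/343, 1/7, 135/343]
  s_2: [158/343, 1/7, 136/343]
  s_3: [160/343, 1/7, 134/343]
P^4 =
  s_1: [1115/2401, 1/7, 943/2401]
  s_2: [1116/2401, 1/7, 942/2401]
  s_3: [1114/2401, 1/7, 944/2401]

(P^4)[s_2 -> s_2] = 1/7

Answer: 1/7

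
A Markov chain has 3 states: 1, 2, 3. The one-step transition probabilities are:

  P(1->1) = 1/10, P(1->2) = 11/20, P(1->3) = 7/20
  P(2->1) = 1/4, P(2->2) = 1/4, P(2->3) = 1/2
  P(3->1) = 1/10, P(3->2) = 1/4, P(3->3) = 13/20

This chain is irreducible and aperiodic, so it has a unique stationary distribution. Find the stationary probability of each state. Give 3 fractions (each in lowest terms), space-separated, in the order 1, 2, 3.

The stationary distribution satisfies pi = pi * P, i.e.:
  pi_1 = 1/10*pi_1 + 1/4*pi_2 + 1/10*pi_3
  pi_2 = 11/20*pi_1 + 1/4*pi_2 + 1/4*pi_3
  pi_3 = 7/20*pi_1 + 1/2*pi_2 + 13/20*pi_3
with normalization: pi_1 + pi_2 + pi_3 = 1.

Using the first 2 balance equations plus normalization, the linear system A*pi = b is:
  [-9/10, 1/4, 1/10] . pi = 0
  [11/20, -3/4, 1/4] . pi = 0
  [1, 1, 1] . pi = 1

Solving yields:
  pi_1 = 55/382
  pi_2 = 56/191
  pi_3 = 215/382

Verification (pi * P):
  55/382*1/10 + 56/191*1/4 + 215/382*1/10 = 55/382 = pi_1  (ok)
  55/382*11/20 + 56/191*1/4 + 215/382*1/4 = 56/191 = pi_2  (ok)
  55/382*7/20 + 56/191*1/2 + 215/382*13/20 = 215/382 = pi_3  (ok)

Answer: 55/382 56/191 215/382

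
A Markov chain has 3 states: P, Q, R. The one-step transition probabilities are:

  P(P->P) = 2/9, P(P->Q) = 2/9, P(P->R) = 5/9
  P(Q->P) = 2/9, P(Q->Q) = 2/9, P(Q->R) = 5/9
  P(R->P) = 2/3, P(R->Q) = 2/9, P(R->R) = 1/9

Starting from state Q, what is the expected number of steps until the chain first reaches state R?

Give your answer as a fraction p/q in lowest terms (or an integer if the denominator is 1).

Let h_i = expected steps to first reach R from state i.
Boundary: h_R = 0.
First-step equations for the other states:
  h_P = 1 + 2/9*h_P + 2/9*h_Q + 5/9*h_R
  h_Q = 1 + 2/9*h_P + 2/9*h_Q + 5/9*h_R

Substituting h_R = 0 and rearranging gives the linear system (I - Q) h = 1:
  [7/9, -2/9] . (h_P, h_Q) = 1
  [-2/9, 7/9] . (h_P, h_Q) = 1

Solving yields:
  h_P = 9/5
  h_Q = 9/5

Starting state is Q, so the expected hitting time is h_Q = 9/5.

Answer: 9/5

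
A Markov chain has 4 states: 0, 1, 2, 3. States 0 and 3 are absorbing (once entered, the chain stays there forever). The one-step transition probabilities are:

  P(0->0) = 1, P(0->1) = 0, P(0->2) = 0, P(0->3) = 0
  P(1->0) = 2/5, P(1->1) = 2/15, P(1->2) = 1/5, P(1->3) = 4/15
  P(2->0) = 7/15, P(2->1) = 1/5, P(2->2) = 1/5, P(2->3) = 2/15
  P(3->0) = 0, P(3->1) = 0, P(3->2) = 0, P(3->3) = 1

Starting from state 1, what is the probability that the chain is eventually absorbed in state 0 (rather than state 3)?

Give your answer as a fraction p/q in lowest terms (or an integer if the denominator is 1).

Answer: 31/49

Derivation:
Let a_i = P(absorbed in 0 | start in state i).
Boundary conditions: a_0 = 1, a_3 = 0.
For each transient state i, a_i = sum_j P(i->j) * a_j:
  a_1 = 2/5*a_0 + 2/15*a_1 + 1/5*a_2 + 4/15*a_3
  a_2 = 7/15*a_0 + 1/5*a_1 + 1/5*a_2 + 2/15*a_3

Substituting a_0 = 1 and a_3 = 0, rearrange to (I - Q) a = r where r[i] = P(i -> 0):
  [13/15, -1/5] . (a_1, a_2) = 2/5
  [-1/5, 4/5] . (a_1, a_2) = 7/15

Solving yields:
  a_1 = 31/49
  a_2 = 109/147

Starting state is 1, so the absorption probability is a_1 = 31/49.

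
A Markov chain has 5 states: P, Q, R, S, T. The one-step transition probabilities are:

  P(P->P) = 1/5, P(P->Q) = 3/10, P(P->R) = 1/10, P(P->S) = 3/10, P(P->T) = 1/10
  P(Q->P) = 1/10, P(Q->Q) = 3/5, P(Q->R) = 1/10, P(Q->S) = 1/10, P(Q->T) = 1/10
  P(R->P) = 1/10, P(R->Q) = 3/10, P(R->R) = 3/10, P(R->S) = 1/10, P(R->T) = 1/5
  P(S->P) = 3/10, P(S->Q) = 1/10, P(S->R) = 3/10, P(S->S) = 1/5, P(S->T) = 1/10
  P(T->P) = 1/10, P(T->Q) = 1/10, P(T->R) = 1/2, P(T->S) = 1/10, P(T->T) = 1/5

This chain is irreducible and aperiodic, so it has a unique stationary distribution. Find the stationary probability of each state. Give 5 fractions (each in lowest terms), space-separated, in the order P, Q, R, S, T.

The stationary distribution satisfies pi = pi * P, i.e.:
  pi_P = 1/5*pi_P + 1/10*pi_Q + 1/10*pi_R + 3/10*pi_S + 1/10*pi_T
  pi_Q = 3/10*pi_P + 3/5*pi_Q + 3/10*pi_R + 1/10*pi_S + 1/10*pi_T
  pi_R = 1/10*pi_P + 1/10*pi_Q + 3/10*pi_R + 3/10*pi_S + 1/2*pi_T
  pi_S = 3/10*pi_P + 1/10*pi_Q + 1/10*pi_R + 1/5*pi_S + 1/10*pi_T
  pi_T = 1/10*pi_P + 1/10*pi_Q + 1/5*pi_R + 1/10*pi_S + 1/5*pi_T
with normalization: pi_P + pi_Q + pi_R + pi_S + pi_T = 1.

Using the first 4 balance equations plus normalization, the linear system A*pi = b is:
  [-4/5, 1/10, 1/10, 3/10, 1/10] . pi = 0
  [3/10, -2/5, 3/10, 1/10, 1/10] . pi = 0
  [1/10, 1/10, -7/10, 3/10, 1/2] . pi = 0
  [3/10, 1/10, 1/10, -4/5, 1/10] . pi = 0
  [1, 1, 1, 1, 1] . pi = 1

Solving yields:
  pi_P = 1/7
  pi_Q = 83/238
  pi_R = 109/476
  pi_S = 1/7
  pi_T = 65/476

Verification (pi * P):
  1/7*1/5 + 83/238*1/10 + 109/476*1/10 + 1/7*3/10 + 65/476*1/10 = 1/7 = pi_P  (ok)
  1/7*3/10 + 83/238*3/5 + 109/476*3/10 + 1/7*1/10 + 65/476*1/10 = 83/238 = pi_Q  (ok)
  1/7*1/10 + 83/238*1/10 + 109/476*3/10 + 1/7*3/10 + 65/476*1/2 = 109/476 = pi_R  (ok)
  1/7*3/10 + 83/238*1/10 + 109/476*1/10 + 1/7*1/5 + 65/476*1/10 = 1/7 = pi_S  (ok)
  1/7*1/10 + 83/238*1/10 + 109/476*1/5 + 1/7*1/10 + 65/476*1/5 = 65/476 = pi_T  (ok)

Answer: 1/7 83/238 109/476 1/7 65/476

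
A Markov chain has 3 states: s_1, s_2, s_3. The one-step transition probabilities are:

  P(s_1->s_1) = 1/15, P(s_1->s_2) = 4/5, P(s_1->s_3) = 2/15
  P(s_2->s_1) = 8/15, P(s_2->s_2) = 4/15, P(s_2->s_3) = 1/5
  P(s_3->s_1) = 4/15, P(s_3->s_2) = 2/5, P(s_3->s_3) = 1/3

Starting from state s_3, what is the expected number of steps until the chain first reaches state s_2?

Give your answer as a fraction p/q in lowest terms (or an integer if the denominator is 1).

Answer: 45/22

Derivation:
Let h_i = expected steps to first reach s_2 from state i.
Boundary: h_s_2 = 0.
First-step equations for the other states:
  h_s_1 = 1 + 1/15*h_s_1 + 4/5*h_s_2 + 2/15*h_s_3
  h_s_3 = 1 + 4/15*h_s_1 + 2/5*h_s_2 + 1/3*h_s_3

Substituting h_s_2 = 0 and rearranging gives the linear system (I - Q) h = 1:
  [14/15, -2/15] . (h_s_1, h_s_3) = 1
  [-4/15, 2/3] . (h_s_1, h_s_3) = 1

Solving yields:
  h_s_1 = 15/11
  h_s_3 = 45/22

Starting state is s_3, so the expected hitting time is h_s_3 = 45/22.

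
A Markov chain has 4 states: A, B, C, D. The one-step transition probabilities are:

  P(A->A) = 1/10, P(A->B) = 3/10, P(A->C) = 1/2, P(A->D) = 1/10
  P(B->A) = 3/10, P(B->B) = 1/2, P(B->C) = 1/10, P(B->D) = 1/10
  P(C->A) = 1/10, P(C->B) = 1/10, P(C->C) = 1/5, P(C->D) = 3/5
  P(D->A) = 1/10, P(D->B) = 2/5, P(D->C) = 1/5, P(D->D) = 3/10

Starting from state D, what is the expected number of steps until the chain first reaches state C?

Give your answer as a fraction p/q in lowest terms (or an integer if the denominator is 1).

Answer: 230/49

Derivation:
Let h_i = expected steps to first reach C from state i.
Boundary: h_C = 0.
First-step equations for the other states:
  h_A = 1 + 1/10*h_A + 3/10*h_B + 1/2*h_C + 1/10*h_D
  h_B = 1 + 3/10*h_A + 1/2*h_B + 1/10*h_C + 1/10*h_D
  h_D = 1 + 1/10*h_A + 2/5*h_B + 1/5*h_C + 3/10*h_D

Substituting h_C = 0 and rearranging gives the linear system (I - Q) h = 1:
  [9/10, -3/10, -1/10] . (h_A, h_B, h_D) = 1
  [-3/10, 1/2, -1/10] . (h_A, h_B, h_D) = 1
  [-1/10, -2/5, 7/10] . (h_A, h_B, h_D) = 1

Solving yields:
  h_A = 160/49
  h_B = 240/49
  h_D = 230/49

Starting state is D, so the expected hitting time is h_D = 230/49.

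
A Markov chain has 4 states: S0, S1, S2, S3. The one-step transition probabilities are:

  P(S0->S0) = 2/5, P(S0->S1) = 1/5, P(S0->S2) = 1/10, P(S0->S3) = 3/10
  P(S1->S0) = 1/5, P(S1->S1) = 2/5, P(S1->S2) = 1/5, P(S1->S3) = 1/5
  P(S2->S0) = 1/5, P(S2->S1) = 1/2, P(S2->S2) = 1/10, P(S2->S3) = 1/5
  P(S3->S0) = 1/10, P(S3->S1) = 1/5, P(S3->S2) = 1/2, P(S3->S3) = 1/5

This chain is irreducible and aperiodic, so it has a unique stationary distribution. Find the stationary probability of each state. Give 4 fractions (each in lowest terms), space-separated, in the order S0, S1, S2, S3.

The stationary distribution satisfies pi = pi * P, i.e.:
  pi_S0 = 2/5*pi_S0 + 1/5*pi_S1 + 1/5*pi_S2 + 1/10*pi_S3
  pi_S1 = 1/5*pi_S0 + 2/5*pi_S1 + 1/2*pi_S2 + 1/5*pi_S3
  pi_S2 = 1/10*pi_S0 + 1/5*pi_S1 + 1/10*pi_S2 + 1/2*pi_S3
  pi_S3 = 3/10*pi_S0 + 1/5*pi_S1 + 1/5*pi_S2 + 1/5*pi_S3
with normalization: pi_S0 + pi_S1 + pi_S2 + pi_S3 = 1.

Using the first 3 balance equations plus normalization, the linear system A*pi = b is:
  [-3/5, 1/5, 1/5, 1/10] . pi = 0
  [1/5, -3/5, 1/2, 1/5] . pi = 0
  [1/10, 1/5, -9/10, 1/2] . pi = 0
  [1, 1, 1, 1] . pi = 1

Solving yields:
  pi_S0 = 2/9
  pi_S1 = 1/3
  pi_S2 = 2/9
  pi_S3 = 2/9

Verification (pi * P):
  2/9*2/5 + 1/3*1/5 + 2/9*1/5 + 2/9*1/10 = 2/9 = pi_S0  (ok)
  2/9*1/5 + 1/3*2/5 + 2/9*1/2 + 2/9*1/5 = 1/3 = pi_S1  (ok)
  2/9*1/10 + 1/3*1/5 + 2/9*1/10 + 2/9*1/2 = 2/9 = pi_S2  (ok)
  2/9*3/10 + 1/3*1/5 + 2/9*1/5 + 2/9*1/5 = 2/9 = pi_S3  (ok)

Answer: 2/9 1/3 2/9 2/9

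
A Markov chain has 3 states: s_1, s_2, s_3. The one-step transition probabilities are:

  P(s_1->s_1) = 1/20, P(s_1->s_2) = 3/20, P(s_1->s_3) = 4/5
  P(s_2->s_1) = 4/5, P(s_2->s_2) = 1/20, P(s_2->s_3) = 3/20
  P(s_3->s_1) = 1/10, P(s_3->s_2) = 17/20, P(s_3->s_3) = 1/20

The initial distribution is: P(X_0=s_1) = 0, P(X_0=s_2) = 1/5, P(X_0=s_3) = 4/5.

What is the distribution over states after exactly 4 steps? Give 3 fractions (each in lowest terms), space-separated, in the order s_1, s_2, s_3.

Propagating the distribution step by step (d_{t+1} = d_t * P):
d_0 = (s_1=0, s_2=1/5, s_3=4/5)
  d_1[s_1] = 0*1/20 + 1/5*4/5 + 4/5*1/10 = 6/25
  d_1[s_2] = 0*3/20 + 1/5*1/20 + 4/5*17/20 = 69/100
  d_1[s_3] = 0*4/5 + 1/5*3/20 + 4/5*1/20 = 7/100
d_1 = (s_1=6/25, s_2=69/100, s_3=7/100)
  d_2[s_1] = 6/25*1/20 + 69/100*4/5 + 7/100*1/10 = 571/1000
  d_2[s_2] = 6/25*3/20 + 69/100*1/20 + 7/100*17/20 = 13/100
  d_2[s_3] = 6/25*4/5 + 69/100*3/20 + 7/100*1/20 = 299/1000
d_2 = (s_1=571/1000, s_2=13/100, s_3=299/1000)
  d_3[s_1] = 571/1000*1/20 + 13/100*4/5 + 299/1000*1/10 = 3249/20000
  d_3[s_2] = 571/1000*3/20 + 13/100*1/20 + 299/1000*17/20 = 3463/10000
  d_3[s_3] = 571/1000*4/5 + 13/100*3/20 + 299/1000*1/20 = 393/800
d_3 = (s_1=3249/20000, s_2=3463/10000, s_3=393/800)
  d_4[s_1] = 3249/20000*1/20 + 3463/10000*4/5 + 393/800*1/10 = 26743/80000
  d_4[s_2] = 3249/20000*3/20 + 3463/10000*1/20 + 393/800*17/20 = 91849/200000
  d_4[s_3] = 3249/20000*4/5 + 3463/10000*3/20 + 393/800*1/20 = 82587/400000
d_4 = (s_1=26743/80000, s_2=91849/200000, s_3=82587/400000)

Answer: 26743/80000 91849/200000 82587/400000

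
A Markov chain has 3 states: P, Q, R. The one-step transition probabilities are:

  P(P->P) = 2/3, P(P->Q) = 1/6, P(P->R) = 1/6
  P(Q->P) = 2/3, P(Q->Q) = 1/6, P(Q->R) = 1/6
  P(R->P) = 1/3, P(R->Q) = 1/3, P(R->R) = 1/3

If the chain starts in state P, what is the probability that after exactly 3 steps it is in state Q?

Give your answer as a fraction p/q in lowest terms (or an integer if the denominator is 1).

Computing P^3 by repeated multiplication:
P^1 =
  P: [2/3, 1/6, 1/6]
  Q: [2/3, 1/6, 1/6]
  R: [1/3, 1/3, 1/3]
P^2 =
  P: [11/18, 7/36, 7/36]
  Q: [11/18, 7/36, 7/36]
  R: [5/9, 2/9, 2/9]
P^3 =
  P: [65/108, 43/216, 43/216]
  Q: [65/108, 43/216, 43/216]
  R: [16/27, 11/54, 11/54]

(P^3)[P -> Q] = 43/216

Answer: 43/216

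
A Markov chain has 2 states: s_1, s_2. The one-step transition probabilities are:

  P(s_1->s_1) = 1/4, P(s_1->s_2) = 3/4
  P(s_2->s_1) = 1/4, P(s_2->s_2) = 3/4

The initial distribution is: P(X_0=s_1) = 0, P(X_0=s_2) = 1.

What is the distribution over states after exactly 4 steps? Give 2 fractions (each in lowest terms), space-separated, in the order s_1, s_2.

Answer: 1/4 3/4

Derivation:
Propagating the distribution step by step (d_{t+1} = d_t * P):
d_0 = (s_1=0, s_2=1)
  d_1[s_1] = 0*1/4 + 1*1/4 = 1/4
  d_1[s_2] = 0*3/4 + 1*3/4 = 3/4
d_1 = (s_1=1/4, s_2=3/4)
  d_2[s_1] = 1/4*1/4 + 3/4*1/4 = 1/4
  d_2[s_2] = 1/4*3/4 + 3/4*3/4 = 3/4
d_2 = (s_1=1/4, s_2=3/4)
  d_3[s_1] = 1/4*1/4 + 3/4*1/4 = 1/4
  d_3[s_2] = 1/4*3/4 + 3/4*3/4 = 3/4
d_3 = (s_1=1/4, s_2=3/4)
  d_4[s_1] = 1/4*1/4 + 3/4*1/4 = 1/4
  d_4[s_2] = 1/4*3/4 + 3/4*3/4 = 3/4
d_4 = (s_1=1/4, s_2=3/4)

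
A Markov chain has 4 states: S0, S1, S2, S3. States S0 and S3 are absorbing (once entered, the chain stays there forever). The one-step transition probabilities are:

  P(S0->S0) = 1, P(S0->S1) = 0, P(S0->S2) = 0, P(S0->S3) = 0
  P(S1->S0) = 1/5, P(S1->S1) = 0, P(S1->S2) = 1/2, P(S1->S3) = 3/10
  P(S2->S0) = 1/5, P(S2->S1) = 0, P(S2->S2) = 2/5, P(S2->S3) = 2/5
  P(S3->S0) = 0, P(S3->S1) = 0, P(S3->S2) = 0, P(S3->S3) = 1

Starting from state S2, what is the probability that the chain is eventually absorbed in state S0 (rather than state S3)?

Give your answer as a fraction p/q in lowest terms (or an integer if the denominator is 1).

Answer: 1/3

Derivation:
Let a_i = P(absorbed in S0 | start in state i).
Boundary conditions: a_S0 = 1, a_S3 = 0.
For each transient state i, a_i = sum_j P(i->j) * a_j:
  a_S1 = 1/5*a_S0 + 0*a_S1 + 1/2*a_S2 + 3/10*a_S3
  a_S2 = 1/5*a_S0 + 0*a_S1 + 2/5*a_S2 + 2/5*a_S3

Substituting a_S0 = 1 and a_S3 = 0, rearrange to (I - Q) a = r where r[i] = P(i -> S0):
  [1, -1/2] . (a_S1, a_S2) = 1/5
  [0, 3/5] . (a_S1, a_S2) = 1/5

Solving yields:
  a_S1 = 11/30
  a_S2 = 1/3

Starting state is S2, so the absorption probability is a_S2 = 1/3.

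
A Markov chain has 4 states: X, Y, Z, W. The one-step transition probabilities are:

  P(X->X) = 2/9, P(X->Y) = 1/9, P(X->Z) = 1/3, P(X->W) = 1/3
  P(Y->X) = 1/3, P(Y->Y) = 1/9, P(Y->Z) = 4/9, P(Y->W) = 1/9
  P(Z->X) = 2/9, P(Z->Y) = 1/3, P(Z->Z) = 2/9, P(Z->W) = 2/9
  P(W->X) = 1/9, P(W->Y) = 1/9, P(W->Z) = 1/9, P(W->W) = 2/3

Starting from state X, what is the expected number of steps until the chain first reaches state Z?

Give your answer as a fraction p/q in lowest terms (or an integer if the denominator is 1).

Answer: 243/59

Derivation:
Let h_i = expected steps to first reach Z from state i.
Boundary: h_Z = 0.
First-step equations for the other states:
  h_X = 1 + 2/9*h_X + 1/9*h_Y + 1/3*h_Z + 1/3*h_W
  h_Y = 1 + 1/3*h_X + 1/9*h_Y + 4/9*h_Z + 1/9*h_W
  h_W = 1 + 1/9*h_X + 1/9*h_Y + 1/9*h_Z + 2/3*h_W

Substituting h_Z = 0 and rearranging gives the linear system (I - Q) h = 1:
  [7/9, -1/9, -1/3] . (h_X, h_Y, h_W) = 1
  [-1/3, 8/9, -1/9] . (h_X, h_Y, h_W) = 1
  [-1/9, -1/9, 1/3] . (h_X, h_Y, h_W) = 1

Solving yields:
  h_X = 243/59
  h_Y = 198/59
  h_W = 324/59

Starting state is X, so the expected hitting time is h_X = 243/59.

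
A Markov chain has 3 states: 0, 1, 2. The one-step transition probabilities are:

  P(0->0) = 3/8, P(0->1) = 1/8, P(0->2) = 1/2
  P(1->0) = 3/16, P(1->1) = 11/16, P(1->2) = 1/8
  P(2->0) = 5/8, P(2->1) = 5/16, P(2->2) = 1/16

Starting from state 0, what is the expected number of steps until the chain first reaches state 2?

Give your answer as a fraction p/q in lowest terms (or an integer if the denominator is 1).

Let h_i = expected steps to first reach 2 from state i.
Boundary: h_2 = 0.
First-step equations for the other states:
  h_0 = 1 + 3/8*h_0 + 1/8*h_1 + 1/2*h_2
  h_1 = 1 + 3/16*h_0 + 11/16*h_1 + 1/8*h_2

Substituting h_2 = 0 and rearranging gives the linear system (I - Q) h = 1:
  [5/8, -1/8] . (h_0, h_1) = 1
  [-3/16, 5/16] . (h_0, h_1) = 1

Solving yields:
  h_0 = 28/11
  h_1 = 52/11

Starting state is 0, so the expected hitting time is h_0 = 28/11.

Answer: 28/11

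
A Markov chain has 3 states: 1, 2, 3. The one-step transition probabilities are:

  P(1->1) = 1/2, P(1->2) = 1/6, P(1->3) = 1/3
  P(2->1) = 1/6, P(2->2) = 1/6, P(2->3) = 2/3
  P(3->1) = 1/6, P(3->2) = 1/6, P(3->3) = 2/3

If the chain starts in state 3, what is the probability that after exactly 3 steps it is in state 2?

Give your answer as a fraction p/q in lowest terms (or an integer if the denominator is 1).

Answer: 1/6

Derivation:
Computing P^3 by repeated multiplication:
P^1 =
  1: [1/2, 1/6, 1/3]
  2: [1/6, 1/6, 2/3]
  3: [1/6, 1/6, 2/3]
P^2 =
  1: [1/3, 1/6, 1/2]
  2: [2/9, 1/6, 11/18]
  3: [2/9, 1/6, 11/18]
P^3 =
  1: [5/18, 1/6, 5/9]
  2: [13/54, 1/6, 16/27]
  3: [13/54, 1/6, 16/27]

(P^3)[3 -> 2] = 1/6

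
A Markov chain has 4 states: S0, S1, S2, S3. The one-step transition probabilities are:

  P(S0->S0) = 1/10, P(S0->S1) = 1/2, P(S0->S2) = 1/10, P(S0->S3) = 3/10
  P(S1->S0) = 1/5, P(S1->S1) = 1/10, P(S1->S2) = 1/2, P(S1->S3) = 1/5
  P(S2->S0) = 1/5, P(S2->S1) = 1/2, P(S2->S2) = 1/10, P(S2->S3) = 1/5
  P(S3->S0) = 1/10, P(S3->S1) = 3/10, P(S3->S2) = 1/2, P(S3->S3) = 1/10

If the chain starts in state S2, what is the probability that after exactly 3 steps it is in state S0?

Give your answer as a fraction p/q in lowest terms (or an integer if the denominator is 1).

Computing P^3 by repeated multiplication:
P^1 =
  S0: [1/10, 1/2, 1/10, 3/10]
  S1: [1/5, 1/10, 1/2, 1/5]
  S2: [1/5, 1/2, 1/10, 1/5]
  S3: [1/10, 3/10, 1/2, 1/10]
P^2 =
  S0: [4/25, 6/25, 21/50, 9/50]
  S1: [4/25, 21/50, 11/50, 1/5]
  S2: [4/25, 13/50, 19/50, 1/5]
  S3: [9/50, 9/25, 13/50, 1/5]
P^3 =
  S0: [83/500, 46/125, 67/250, 99/500]
  S1: [41/250, 73/250, 87/250, 49/250]
  S2: [41/250, 89/250, 71/250, 49/250]
  S3: [81/500, 79/250, 81/250, 99/500]

(P^3)[S2 -> S0] = 41/250

Answer: 41/250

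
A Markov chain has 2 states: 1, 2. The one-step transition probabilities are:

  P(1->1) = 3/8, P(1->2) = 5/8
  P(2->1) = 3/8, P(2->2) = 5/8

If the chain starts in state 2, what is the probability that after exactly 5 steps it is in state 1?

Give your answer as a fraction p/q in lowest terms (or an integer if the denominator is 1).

Computing P^5 by repeated multiplication:
P^1 =
  1: [3/8, 5/8]
  2: [3/8, 5/8]
P^2 =
  1: [3/8, 5/8]
  2: [3/8, 5/8]
P^3 =
  1: [3/8, 5/8]
  2: [3/8, 5/8]
P^4 =
  1: [3/8, 5/8]
  2: [3/8, 5/8]
P^5 =
  1: [3/8, 5/8]
  2: [3/8, 5/8]

(P^5)[2 -> 1] = 3/8

Answer: 3/8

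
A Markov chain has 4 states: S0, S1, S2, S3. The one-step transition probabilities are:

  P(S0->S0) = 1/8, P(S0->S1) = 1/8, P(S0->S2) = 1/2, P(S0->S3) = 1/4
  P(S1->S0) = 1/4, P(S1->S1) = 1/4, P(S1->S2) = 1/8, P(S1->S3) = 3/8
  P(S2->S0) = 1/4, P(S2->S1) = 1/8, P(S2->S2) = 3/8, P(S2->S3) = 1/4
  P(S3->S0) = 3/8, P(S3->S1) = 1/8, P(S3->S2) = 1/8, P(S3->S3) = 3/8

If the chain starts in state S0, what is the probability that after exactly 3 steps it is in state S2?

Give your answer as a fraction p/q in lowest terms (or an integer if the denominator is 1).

Answer: 153/512

Derivation:
Computing P^3 by repeated multiplication:
P^1 =
  S0: [1/8, 1/8, 1/2, 1/4]
  S1: [1/4, 1/4, 1/8, 3/8]
  S2: [1/4, 1/8, 3/8, 1/4]
  S3: [3/8, 1/8, 1/8, 3/8]
P^2 =
  S0: [17/64, 9/64, 19/64, 19/64]
  S1: [17/64, 5/32, 1/4, 21/64]
  S2: [1/4, 9/64, 5/16, 19/64]
  S3: [1/4, 9/64, 19/64, 5/16]
P^3 =
  S0: [65/256, 73/512, 153/512, 39/128]
  S1: [33/128, 37/256, 147/512, 159/512]
  S2: [131/512, 73/512, 19/64, 39/128]
  S3: [33/128, 73/512, 75/256, 157/512]

(P^3)[S0 -> S2] = 153/512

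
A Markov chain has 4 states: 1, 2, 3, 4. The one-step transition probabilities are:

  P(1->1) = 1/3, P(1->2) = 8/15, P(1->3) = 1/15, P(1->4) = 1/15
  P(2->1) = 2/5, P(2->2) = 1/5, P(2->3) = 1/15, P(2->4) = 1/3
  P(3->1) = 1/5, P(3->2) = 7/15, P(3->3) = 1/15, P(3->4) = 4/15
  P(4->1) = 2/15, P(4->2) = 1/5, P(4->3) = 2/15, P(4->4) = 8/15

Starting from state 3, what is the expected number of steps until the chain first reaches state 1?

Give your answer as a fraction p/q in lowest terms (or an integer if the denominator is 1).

Let h_i = expected steps to first reach 1 from state i.
Boundary: h_1 = 0.
First-step equations for the other states:
  h_2 = 1 + 2/5*h_1 + 1/5*h_2 + 1/15*h_3 + 1/3*h_4
  h_3 = 1 + 1/5*h_1 + 7/15*h_2 + 1/15*h_3 + 4/15*h_4
  h_4 = 1 + 2/15*h_1 + 1/5*h_2 + 2/15*h_3 + 8/15*h_4

Substituting h_1 = 0 and rearranging gives the linear system (I - Q) h = 1:
  [4/5, -1/15, -1/3] . (h_2, h_3, h_4) = 1
  [-7/15, 14/15, -4/15] . (h_2, h_3, h_4) = 1
  [-1/5, -2/15, 7/15] . (h_2, h_3, h_4) = 1

Solving yields:
  h_2 = 2715/739
  h_3 = 3195/739
  h_4 = 3660/739

Starting state is 3, so the expected hitting time is h_3 = 3195/739.

Answer: 3195/739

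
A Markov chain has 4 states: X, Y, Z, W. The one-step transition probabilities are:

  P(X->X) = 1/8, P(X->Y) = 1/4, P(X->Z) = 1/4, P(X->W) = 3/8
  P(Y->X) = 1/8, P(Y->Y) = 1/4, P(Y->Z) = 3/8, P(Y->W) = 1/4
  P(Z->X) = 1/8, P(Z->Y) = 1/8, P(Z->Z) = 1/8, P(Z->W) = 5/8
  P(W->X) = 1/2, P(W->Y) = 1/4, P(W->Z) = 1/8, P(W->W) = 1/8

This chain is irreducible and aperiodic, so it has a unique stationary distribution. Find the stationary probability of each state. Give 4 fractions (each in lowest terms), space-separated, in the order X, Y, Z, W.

The stationary distribution satisfies pi = pi * P, i.e.:
  pi_X = 1/8*pi_X + 1/8*pi_Y + 1/8*pi_Z + 1/2*pi_W
  pi_Y = 1/4*pi_X + 1/4*pi_Y + 1/8*pi_Z + 1/4*pi_W
  pi_Z = 1/4*pi_X + 3/8*pi_Y + 1/8*pi_Z + 1/8*pi_W
  pi_W = 3/8*pi_X + 1/4*pi_Y + 5/8*pi_Z + 1/8*pi_W
with normalization: pi_X + pi_Y + pi_Z + pi_W = 1.

Using the first 3 balance equations plus normalization, the linear system A*pi = b is:
  [-7/8, 1/8, 1/8, 1/2] . pi = 0
  [1/4, -3/4, 1/8, 1/4] . pi = 0
  [1/4, 3/8, -7/8, 1/8] . pi = 0
  [1, 1, 1, 1] . pi = 1

Solving yields:
  pi_X = 61/249
  pi_Y = 167/747
  pi_Z = 158/747
  pi_W = 239/747

Verification (pi * P):
  61/249*1/8 + 167/747*1/8 + 158/747*1/8 + 239/747*1/2 = 61/249 = pi_X  (ok)
  61/249*1/4 + 167/747*1/4 + 158/747*1/8 + 239/747*1/4 = 167/747 = pi_Y  (ok)
  61/249*1/4 + 167/747*3/8 + 158/747*1/8 + 239/747*1/8 = 158/747 = pi_Z  (ok)
  61/249*3/8 + 167/747*1/4 + 158/747*5/8 + 239/747*1/8 = 239/747 = pi_W  (ok)

Answer: 61/249 167/747 158/747 239/747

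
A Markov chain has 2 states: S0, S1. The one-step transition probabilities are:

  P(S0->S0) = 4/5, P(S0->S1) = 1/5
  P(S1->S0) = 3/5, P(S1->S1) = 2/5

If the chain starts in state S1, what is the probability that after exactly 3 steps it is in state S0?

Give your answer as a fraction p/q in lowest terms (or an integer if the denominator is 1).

Computing P^3 by repeated multiplication:
P^1 =
  S0: [4/5, 1/5]
  S1: [3/5, 2/5]
P^2 =
  S0: [19/25, 6/25]
  S1: [18/25, 7/25]
P^3 =
  S0: [94/125, 31/125]
  S1: [93/125, 32/125]

(P^3)[S1 -> S0] = 93/125

Answer: 93/125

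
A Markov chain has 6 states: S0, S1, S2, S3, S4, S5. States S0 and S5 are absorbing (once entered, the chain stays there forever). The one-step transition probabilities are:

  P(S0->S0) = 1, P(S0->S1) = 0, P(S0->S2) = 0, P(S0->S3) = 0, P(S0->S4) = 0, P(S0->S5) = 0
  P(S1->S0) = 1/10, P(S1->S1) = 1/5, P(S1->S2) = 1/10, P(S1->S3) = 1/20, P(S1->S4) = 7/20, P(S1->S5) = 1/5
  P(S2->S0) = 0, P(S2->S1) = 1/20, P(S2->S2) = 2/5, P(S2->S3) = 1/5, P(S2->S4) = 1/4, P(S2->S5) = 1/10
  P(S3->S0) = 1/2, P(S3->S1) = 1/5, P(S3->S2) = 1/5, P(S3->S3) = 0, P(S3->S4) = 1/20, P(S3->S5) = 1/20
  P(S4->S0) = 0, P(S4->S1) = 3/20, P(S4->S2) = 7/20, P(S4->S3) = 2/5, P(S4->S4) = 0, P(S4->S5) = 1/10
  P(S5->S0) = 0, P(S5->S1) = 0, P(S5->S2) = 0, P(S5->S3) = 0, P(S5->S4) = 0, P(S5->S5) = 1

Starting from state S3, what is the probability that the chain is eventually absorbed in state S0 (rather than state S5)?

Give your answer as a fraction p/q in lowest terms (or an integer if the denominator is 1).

Let a_i = P(absorbed in S0 | start in state i).
Boundary conditions: a_S0 = 1, a_S5 = 0.
For each transient state i, a_i = sum_j P(i->j) * a_j:
  a_S1 = 1/10*a_S0 + 1/5*a_S1 + 1/10*a_S2 + 1/20*a_S3 + 7/20*a_S4 + 1/5*a_S5
  a_S2 = 0*a_S0 + 1/20*a_S1 + 2/5*a_S2 + 1/5*a_S3 + 1/4*a_S4 + 1/10*a_S5
  a_S3 = 1/2*a_S0 + 1/5*a_S1 + 1/5*a_S2 + 0*a_S3 + 1/20*a_S4 + 1/20*a_S5
  a_S4 = 0*a_S0 + 3/20*a_S1 + 7/20*a_S2 + 2/5*a_S3 + 0*a_S4 + 1/10*a_S5

Substituting a_S0 = 1 and a_S5 = 0, rearrange to (I - Q) a = r where r[i] = P(i -> S0):
  [4/5, -1/10, -1/20, -7/20] . (a_S1, a_S2, a_S3, a_S4) = 1/10
  [-1/20, 3/5, -1/5, -1/4] . (a_S1, a_S2, a_S3, a_S4) = 0
  [-1/5, -1/5, 1, -1/20] . (a_S1, a_S2, a_S3, a_S4) = 1/2
  [-3/20, -7/20, -2/5, 1] . (a_S1, a_S2, a_S3, a_S4) = 0

Solving yields:
  a_S1 = 20122/43185
  a_S2 = 21638/43185
  a_S3 = 31096/43185
  a_S4 = 4606/8637

Starting state is S3, so the absorption probability is a_S3 = 31096/43185.

Answer: 31096/43185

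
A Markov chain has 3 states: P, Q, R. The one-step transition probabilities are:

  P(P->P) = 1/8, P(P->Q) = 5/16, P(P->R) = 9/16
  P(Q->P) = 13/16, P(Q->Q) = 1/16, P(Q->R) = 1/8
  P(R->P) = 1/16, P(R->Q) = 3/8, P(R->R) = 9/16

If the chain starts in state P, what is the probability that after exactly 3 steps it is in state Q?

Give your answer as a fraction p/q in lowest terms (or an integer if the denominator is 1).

Computing P^3 by repeated multiplication:
P^1 =
  P: [1/8, 5/16, 9/16]
  Q: [13/16, 1/16, 1/8]
  R: [1/16, 3/8, 9/16]
P^2 =
  P: [39/128, 69/256, 109/256]
  Q: [41/256, 39/128, 137/256]
  R: [89/256, 65/256, 51/128]
P^3 =
  P: [581/2048, 1113/4096, 1821/4096]
  Q: [1233/4096, 1105/4096, 879/2048]
  R: [1125/4096, 561/2048, 1849/4096]

(P^3)[P -> Q] = 1113/4096

Answer: 1113/4096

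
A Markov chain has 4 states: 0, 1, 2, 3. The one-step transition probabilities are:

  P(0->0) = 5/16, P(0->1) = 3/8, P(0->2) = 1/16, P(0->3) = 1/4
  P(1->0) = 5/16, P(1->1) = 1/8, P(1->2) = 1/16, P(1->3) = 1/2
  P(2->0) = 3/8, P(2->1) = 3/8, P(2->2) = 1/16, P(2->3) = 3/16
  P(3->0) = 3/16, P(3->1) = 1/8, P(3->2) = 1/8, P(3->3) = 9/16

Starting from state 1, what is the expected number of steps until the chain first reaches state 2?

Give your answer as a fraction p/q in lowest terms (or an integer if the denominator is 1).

Answer: 928/85

Derivation:
Let h_i = expected steps to first reach 2 from state i.
Boundary: h_2 = 0.
First-step equations for the other states:
  h_0 = 1 + 5/16*h_0 + 3/8*h_1 + 1/16*h_2 + 1/4*h_3
  h_1 = 1 + 5/16*h_0 + 1/8*h_1 + 1/16*h_2 + 1/2*h_3
  h_3 = 1 + 3/16*h_0 + 1/8*h_1 + 1/8*h_2 + 9/16*h_3

Substituting h_2 = 0 and rearranging gives the linear system (I - Q) h = 1:
  [11/16, -3/8, -1/4] . (h_0, h_1, h_3) = 1
  [-5/16, 7/8, -1/2] . (h_0, h_1, h_3) = 1
  [-3/16, -1/8, 7/16] . (h_0, h_1, h_3) = 1

Solving yields:
  h_0 = 944/85
  h_1 = 928/85
  h_3 = 864/85

Starting state is 1, so the expected hitting time is h_1 = 928/85.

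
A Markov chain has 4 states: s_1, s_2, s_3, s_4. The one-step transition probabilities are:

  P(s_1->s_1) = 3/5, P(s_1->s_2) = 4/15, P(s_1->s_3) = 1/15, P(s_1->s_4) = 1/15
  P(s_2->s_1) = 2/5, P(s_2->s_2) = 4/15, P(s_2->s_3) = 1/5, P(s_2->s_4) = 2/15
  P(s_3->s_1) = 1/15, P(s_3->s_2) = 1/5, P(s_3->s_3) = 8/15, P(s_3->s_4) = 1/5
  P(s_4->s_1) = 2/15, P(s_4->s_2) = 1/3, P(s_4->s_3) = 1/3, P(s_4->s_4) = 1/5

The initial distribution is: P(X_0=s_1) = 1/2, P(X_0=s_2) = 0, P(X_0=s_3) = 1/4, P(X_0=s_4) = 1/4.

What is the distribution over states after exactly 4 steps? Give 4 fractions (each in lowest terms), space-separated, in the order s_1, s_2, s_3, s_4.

Answer: 3526/10125 26189/101250 2081/8100 27577/202500

Derivation:
Propagating the distribution step by step (d_{t+1} = d_t * P):
d_0 = (s_1=1/2, s_2=0, s_3=1/4, s_4=1/4)
  d_1[s_1] = 1/2*3/5 + 0*2/5 + 1/4*1/15 + 1/4*2/15 = 7/20
  d_1[s_2] = 1/2*4/15 + 0*4/15 + 1/4*1/5 + 1/4*1/3 = 4/15
  d_1[s_3] = 1/2*1/15 + 0*1/5 + 1/4*8/15 + 1/4*1/3 = 1/4
  d_1[s_4] = 1/2*1/15 + 0*2/15 + 1/4*1/5 + 1/4*1/5 = 2/15
d_1 = (s_1=7/20, s_2=4/15, s_3=1/4, s_4=2/15)
  d_2[s_1] = 7/20*3/5 + 4/15*2/5 + 1/4*1/15 + 2/15*2/15 = 79/225
  d_2[s_2] = 7/20*4/15 + 4/15*4/15 + 1/4*1/5 + 2/15*1/3 = 233/900
  d_2[s_3] = 7/20*1/15 + 4/15*1/5 + 1/4*8/15 + 2/15*1/3 = 229/900
  d_2[s_4] = 7/20*1/15 + 4/15*2/15 + 1/4*1/5 + 2/15*1/5 = 61/450
d_2 = (s_1=79/225, s_2=233/900, s_3=229/900, s_4=61/450)
  d_3[s_1] = 79/225*3/5 + 233/900*2/5 + 229/900*1/15 + 61/450*2/15 = 943/2700
  d_3[s_2] = 79/225*4/15 + 233/900*4/15 + 229/900*1/5 + 61/450*1/3 = 3493/13500
  d_3[s_3] = 79/225*1/15 + 233/900*1/5 + 229/900*8/15 + 61/450*1/3 = 3457/13500
  d_3[s_4] = 79/225*1/15 + 233/900*2/15 + 229/900*1/5 + 61/450*1/5 = 367/2700
d_3 = (s_1=943/2700, s_2=3493/13500, s_3=3457/13500, s_4=367/2700)
  d_4[s_1] = 943/2700*3/5 + 3493/13500*2/5 + 3457/13500*1/15 + 367/2700*2/15 = 3526/10125
  d_4[s_2] = 943/2700*4/15 + 3493/13500*4/15 + 3457/13500*1/5 + 367/2700*1/3 = 26189/101250
  d_4[s_3] = 943/2700*1/15 + 3493/13500*1/5 + 3457/13500*8/15 + 367/2700*1/3 = 2081/8100
  d_4[s_4] = 943/2700*1/15 + 3493/13500*2/15 + 3457/13500*1/5 + 367/2700*1/5 = 27577/202500
d_4 = (s_1=3526/10125, s_2=26189/101250, s_3=2081/8100, s_4=27577/202500)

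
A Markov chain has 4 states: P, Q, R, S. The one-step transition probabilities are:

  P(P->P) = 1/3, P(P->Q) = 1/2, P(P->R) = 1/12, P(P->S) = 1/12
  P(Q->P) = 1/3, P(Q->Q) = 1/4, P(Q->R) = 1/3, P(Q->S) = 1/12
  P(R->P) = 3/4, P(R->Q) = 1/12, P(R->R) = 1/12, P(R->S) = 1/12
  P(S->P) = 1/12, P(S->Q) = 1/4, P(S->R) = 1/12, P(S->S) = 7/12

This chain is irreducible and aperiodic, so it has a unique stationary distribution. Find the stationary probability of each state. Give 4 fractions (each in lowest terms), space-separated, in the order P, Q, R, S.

The stationary distribution satisfies pi = pi * P, i.e.:
  pi_P = 1/3*pi_P + 1/3*pi_Q + 3/4*pi_R + 1/12*pi_S
  pi_Q = 1/2*pi_P + 1/4*pi_Q + 1/12*pi_R + 1/4*pi_S
  pi_R = 1/12*pi_P + 1/3*pi_Q + 1/12*pi_R + 1/12*pi_S
  pi_S = 1/12*pi_P + 1/12*pi_Q + 1/12*pi_R + 7/12*pi_S
with normalization: pi_P + pi_Q + pi_R + pi_S = 1.

Using the first 3 balance equations plus normalization, the linear system A*pi = b is:
  [-2/3, 1/3, 3/4, 1/12] . pi = 0
  [1/2, -3/4, 1/12, 1/4] . pi = 0
  [1/12, 1/3, -11/12, 1/12] . pi = 0
  [1, 1, 1, 1] . pi = 1

Solving yields:
  pi_P = 14/39
  pi_Q = 61/195
  pi_R = 21/130
  pi_S = 1/6

Verification (pi * P):
  14/39*1/3 + 61/195*1/3 + 21/130*3/4 + 1/6*1/12 = 14/39 = pi_P  (ok)
  14/39*1/2 + 61/195*1/4 + 21/130*1/12 + 1/6*1/4 = 61/195 = pi_Q  (ok)
  14/39*1/12 + 61/195*1/3 + 21/130*1/12 + 1/6*1/12 = 21/130 = pi_R  (ok)
  14/39*1/12 + 61/195*1/12 + 21/130*1/12 + 1/6*7/12 = 1/6 = pi_S  (ok)

Answer: 14/39 61/195 21/130 1/6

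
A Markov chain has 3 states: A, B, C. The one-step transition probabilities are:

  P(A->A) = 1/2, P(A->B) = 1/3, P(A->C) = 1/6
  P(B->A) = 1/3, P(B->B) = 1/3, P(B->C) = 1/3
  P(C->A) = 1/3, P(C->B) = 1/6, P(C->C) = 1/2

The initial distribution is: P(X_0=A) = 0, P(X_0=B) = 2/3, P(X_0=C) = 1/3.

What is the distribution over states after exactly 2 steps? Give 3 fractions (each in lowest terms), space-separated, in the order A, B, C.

Propagating the distribution step by step (d_{t+1} = d_t * P):
d_0 = (A=0, B=2/3, C=1/3)
  d_1[A] = 0*1/2 + 2/3*1/3 + 1/3*1/3 = 1/3
  d_1[B] = 0*1/3 + 2/3*1/3 + 1/3*1/6 = 5/18
  d_1[C] = 0*1/6 + 2/3*1/3 + 1/3*1/2 = 7/18
d_1 = (A=1/3, B=5/18, C=7/18)
  d_2[A] = 1/3*1/2 + 5/18*1/3 + 7/18*1/3 = 7/18
  d_2[B] = 1/3*1/3 + 5/18*1/3 + 7/18*1/6 = 29/108
  d_2[C] = 1/3*1/6 + 5/18*1/3 + 7/18*1/2 = 37/108
d_2 = (A=7/18, B=29/108, C=37/108)

Answer: 7/18 29/108 37/108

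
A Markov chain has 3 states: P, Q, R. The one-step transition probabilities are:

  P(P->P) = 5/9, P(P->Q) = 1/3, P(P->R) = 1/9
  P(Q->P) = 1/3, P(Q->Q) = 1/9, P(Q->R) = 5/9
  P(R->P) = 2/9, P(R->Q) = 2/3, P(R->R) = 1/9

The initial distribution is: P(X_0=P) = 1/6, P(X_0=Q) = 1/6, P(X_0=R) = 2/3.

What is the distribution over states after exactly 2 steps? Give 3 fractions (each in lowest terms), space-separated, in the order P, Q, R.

Answer: 92/243 68/243 83/243

Derivation:
Propagating the distribution step by step (d_{t+1} = d_t * P):
d_0 = (P=1/6, Q=1/6, R=2/3)
  d_1[P] = 1/6*5/9 + 1/6*1/3 + 2/3*2/9 = 8/27
  d_1[Q] = 1/6*1/3 + 1/6*1/9 + 2/3*2/3 = 14/27
  d_1[R] = 1/6*1/9 + 1/6*5/9 + 2/3*1/9 = 5/27
d_1 = (P=8/27, Q=14/27, R=5/27)
  d_2[P] = 8/27*5/9 + 14/27*1/3 + 5/27*2/9 = 92/243
  d_2[Q] = 8/27*1/3 + 14/27*1/9 + 5/27*2/3 = 68/243
  d_2[R] = 8/27*1/9 + 14/27*5/9 + 5/27*1/9 = 83/243
d_2 = (P=92/243, Q=68/243, R=83/243)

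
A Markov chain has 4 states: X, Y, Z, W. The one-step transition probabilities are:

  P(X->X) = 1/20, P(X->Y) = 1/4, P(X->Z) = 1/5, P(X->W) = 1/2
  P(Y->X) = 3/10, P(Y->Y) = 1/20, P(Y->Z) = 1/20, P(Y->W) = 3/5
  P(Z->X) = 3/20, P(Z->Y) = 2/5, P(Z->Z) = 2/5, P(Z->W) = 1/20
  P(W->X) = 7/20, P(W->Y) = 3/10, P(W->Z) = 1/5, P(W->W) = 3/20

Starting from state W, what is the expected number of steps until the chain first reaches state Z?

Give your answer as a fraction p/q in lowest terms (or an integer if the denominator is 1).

Answer: 12980/2149

Derivation:
Let h_i = expected steps to first reach Z from state i.
Boundary: h_Z = 0.
First-step equations for the other states:
  h_X = 1 + 1/20*h_X + 1/4*h_Y + 1/5*h_Z + 1/2*h_W
  h_Y = 1 + 3/10*h_X + 1/20*h_Y + 1/20*h_Z + 3/5*h_W
  h_W = 1 + 7/20*h_X + 3/10*h_Y + 1/5*h_Z + 3/20*h_W

Substituting h_Z = 0 and rearranging gives the linear system (I - Q) h = 1:
  [19/20, -1/4, -1/2] . (h_X, h_Y, h_W) = 1
  [-3/10, 19/20, -3/5] . (h_X, h_Y, h_W) = 1
  [-7/20, -3/10, 17/20] . (h_X, h_Y, h_W) = 1

Solving yields:
  h_X = 12920/2149
  h_Y = 14540/2149
  h_W = 12980/2149

Starting state is W, so the expected hitting time is h_W = 12980/2149.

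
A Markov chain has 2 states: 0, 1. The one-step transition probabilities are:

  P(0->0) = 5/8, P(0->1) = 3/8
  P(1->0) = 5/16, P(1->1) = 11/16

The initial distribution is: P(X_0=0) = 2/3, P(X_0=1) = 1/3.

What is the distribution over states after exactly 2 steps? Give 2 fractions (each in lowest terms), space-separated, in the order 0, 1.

Answer: 365/768 403/768

Derivation:
Propagating the distribution step by step (d_{t+1} = d_t * P):
d_0 = (0=2/3, 1=1/3)
  d_1[0] = 2/3*5/8 + 1/3*5/16 = 25/48
  d_1[1] = 2/3*3/8 + 1/3*11/16 = 23/48
d_1 = (0=25/48, 1=23/48)
  d_2[0] = 25/48*5/8 + 23/48*5/16 = 365/768
  d_2[1] = 25/48*3/8 + 23/48*11/16 = 403/768
d_2 = (0=365/768, 1=403/768)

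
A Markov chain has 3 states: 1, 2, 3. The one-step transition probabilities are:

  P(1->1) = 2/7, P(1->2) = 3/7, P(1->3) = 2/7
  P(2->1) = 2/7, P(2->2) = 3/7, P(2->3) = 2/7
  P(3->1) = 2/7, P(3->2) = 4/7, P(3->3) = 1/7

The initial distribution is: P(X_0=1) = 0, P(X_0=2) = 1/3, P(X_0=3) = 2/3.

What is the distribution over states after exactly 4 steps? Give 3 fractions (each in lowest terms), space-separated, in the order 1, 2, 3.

Answer: 2/7 3343/7203 1802/7203

Derivation:
Propagating the distribution step by step (d_{t+1} = d_t * P):
d_0 = (1=0, 2=1/3, 3=2/3)
  d_1[1] = 0*2/7 + 1/3*2/7 + 2/3*2/7 = 2/7
  d_1[2] = 0*3/7 + 1/3*3/7 + 2/3*4/7 = 11/21
  d_1[3] = 0*2/7 + 1/3*2/7 + 2/3*1/7 = 4/21
d_1 = (1=2/7, 2=11/21, 3=4/21)
  d_2[1] = 2/7*2/7 + 11/21*2/7 + 4/21*2/7 = 2/7
  d_2[2] = 2/7*3/7 + 11/21*3/7 + 4/21*4/7 = 67/147
  d_2[3] = 2/7*2/7 + 11/21*2/7 + 4/21*1/7 = 38/147
d_2 = (1=2/7, 2=67/147, 3=38/147)
  d_3[1] = 2/7*2/7 + 67/147*2/7 + 38/147*2/7 = 2/7
  d_3[2] = 2/7*3/7 + 67/147*3/7 + 38/147*4/7 = 479/1029
  d_3[3] = 2/7*2/7 + 67/147*2/7 + 38/147*1/7 = 256/1029
d_3 = (1=2/7, 2=479/1029, 3=256/1029)
  d_4[1] = 2/7*2/7 + 479/1029*2/7 + 256/1029*2/7 = 2/7
  d_4[2] = 2/7*3/7 + 479/1029*3/7 + 256/1029*4/7 = 3343/7203
  d_4[3] = 2/7*2/7 + 479/1029*2/7 + 256/1029*1/7 = 1802/7203
d_4 = (1=2/7, 2=3343/7203, 3=1802/7203)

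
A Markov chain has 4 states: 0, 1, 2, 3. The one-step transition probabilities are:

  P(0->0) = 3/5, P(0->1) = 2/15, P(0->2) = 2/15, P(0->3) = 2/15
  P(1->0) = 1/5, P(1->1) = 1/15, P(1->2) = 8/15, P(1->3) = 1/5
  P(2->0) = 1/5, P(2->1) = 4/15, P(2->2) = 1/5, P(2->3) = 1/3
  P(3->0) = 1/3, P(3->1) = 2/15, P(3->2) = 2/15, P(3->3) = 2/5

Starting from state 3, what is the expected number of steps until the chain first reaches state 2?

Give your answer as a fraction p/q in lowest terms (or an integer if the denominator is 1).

Let h_i = expected steps to first reach 2 from state i.
Boundary: h_2 = 0.
First-step equations for the other states:
  h_0 = 1 + 3/5*h_0 + 2/15*h_1 + 2/15*h_2 + 2/15*h_3
  h_1 = 1 + 1/5*h_0 + 1/15*h_1 + 8/15*h_2 + 1/5*h_3
  h_3 = 1 + 1/3*h_0 + 2/15*h_1 + 2/15*h_2 + 2/5*h_3

Substituting h_2 = 0 and rearranging gives the linear system (I - Q) h = 1:
  [2/5, -2/15, -2/15] . (h_0, h_1, h_3) = 1
  [-1/5, 14/15, -1/5] . (h_0, h_1, h_3) = 1
  [-1/3, -2/15, 3/5] . (h_0, h_1, h_3) = 1

Solving yields:
  h_0 = 60/11
  h_1 = 75/22
  h_3 = 60/11

Starting state is 3, so the expected hitting time is h_3 = 60/11.

Answer: 60/11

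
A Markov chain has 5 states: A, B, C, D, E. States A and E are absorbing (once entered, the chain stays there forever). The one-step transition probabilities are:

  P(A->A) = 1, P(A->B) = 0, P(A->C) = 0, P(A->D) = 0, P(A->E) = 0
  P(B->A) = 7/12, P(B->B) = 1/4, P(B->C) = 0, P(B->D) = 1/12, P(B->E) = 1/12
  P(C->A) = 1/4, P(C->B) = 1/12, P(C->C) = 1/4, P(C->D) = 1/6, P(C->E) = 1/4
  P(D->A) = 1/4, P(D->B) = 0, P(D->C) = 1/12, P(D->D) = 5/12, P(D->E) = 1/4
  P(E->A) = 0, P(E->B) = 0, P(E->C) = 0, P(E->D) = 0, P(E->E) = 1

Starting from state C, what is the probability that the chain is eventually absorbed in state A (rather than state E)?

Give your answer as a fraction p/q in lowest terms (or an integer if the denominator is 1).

Answer: 295/548

Derivation:
Let a_i = P(absorbed in A | start in state i).
Boundary conditions: a_A = 1, a_E = 0.
For each transient state i, a_i = sum_j P(i->j) * a_j:
  a_B = 7/12*a_A + 1/4*a_B + 0*a_C + 1/12*a_D + 1/12*a_E
  a_C = 1/4*a_A + 1/12*a_B + 1/4*a_C + 1/6*a_D + 1/4*a_E
  a_D = 1/4*a_A + 0*a_B + 1/12*a_C + 5/12*a_D + 1/4*a_E

Substituting a_A = 1 and a_E = 0, rearrange to (I - Q) a = r where r[i] = P(i -> A):
  [3/4, 0, -1/12] . (a_B, a_C, a_D) = 7/12
  [-1/12, 3/4, -1/6] . (a_B, a_C, a_D) = 1/4
  [0, -1/12, 7/12] . (a_B, a_C, a_D) = 1/4

Solving yields:
  a_B = 457/548
  a_C = 295/548
  a_D = 277/548

Starting state is C, so the absorption probability is a_C = 295/548.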